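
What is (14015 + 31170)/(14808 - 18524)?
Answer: -45185/3716 ≈ -12.160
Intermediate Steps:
(14015 + 31170)/(14808 - 18524) = 45185/(-3716) = 45185*(-1/3716) = -45185/3716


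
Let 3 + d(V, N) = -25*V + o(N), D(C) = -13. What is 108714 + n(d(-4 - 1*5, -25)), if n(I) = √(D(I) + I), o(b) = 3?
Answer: 108714 + 2*√53 ≈ 1.0873e+5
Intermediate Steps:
d(V, N) = -25*V (d(V, N) = -3 + (-25*V + 3) = -3 + (3 - 25*V) = -25*V)
n(I) = √(-13 + I)
108714 + n(d(-4 - 1*5, -25)) = 108714 + √(-13 - 25*(-4 - 1*5)) = 108714 + √(-13 - 25*(-4 - 5)) = 108714 + √(-13 - 25*(-9)) = 108714 + √(-13 + 225) = 108714 + √212 = 108714 + 2*√53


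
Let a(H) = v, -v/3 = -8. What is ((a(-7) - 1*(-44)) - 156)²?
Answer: 7744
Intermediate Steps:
v = 24 (v = -3*(-8) = 24)
a(H) = 24
((a(-7) - 1*(-44)) - 156)² = ((24 - 1*(-44)) - 156)² = ((24 + 44) - 156)² = (68 - 156)² = (-88)² = 7744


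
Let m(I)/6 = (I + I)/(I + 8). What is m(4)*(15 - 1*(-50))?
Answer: 260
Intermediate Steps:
m(I) = 12*I/(8 + I) (m(I) = 6*((I + I)/(I + 8)) = 6*((2*I)/(8 + I)) = 6*(2*I/(8 + I)) = 12*I/(8 + I))
m(4)*(15 - 1*(-50)) = (12*4/(8 + 4))*(15 - 1*(-50)) = (12*4/12)*(15 + 50) = (12*4*(1/12))*65 = 4*65 = 260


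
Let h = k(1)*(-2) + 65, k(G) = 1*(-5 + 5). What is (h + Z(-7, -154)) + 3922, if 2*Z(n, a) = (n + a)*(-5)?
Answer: 8779/2 ≈ 4389.5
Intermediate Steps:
Z(n, a) = -5*a/2 - 5*n/2 (Z(n, a) = ((n + a)*(-5))/2 = ((a + n)*(-5))/2 = (-5*a - 5*n)/2 = -5*a/2 - 5*n/2)
k(G) = 0 (k(G) = 1*0 = 0)
h = 65 (h = 0*(-2) + 65 = 0 + 65 = 65)
(h + Z(-7, -154)) + 3922 = (65 + (-5/2*(-154) - 5/2*(-7))) + 3922 = (65 + (385 + 35/2)) + 3922 = (65 + 805/2) + 3922 = 935/2 + 3922 = 8779/2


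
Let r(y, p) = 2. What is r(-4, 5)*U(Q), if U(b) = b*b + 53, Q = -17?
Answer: 684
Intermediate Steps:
U(b) = 53 + b**2 (U(b) = b**2 + 53 = 53 + b**2)
r(-4, 5)*U(Q) = 2*(53 + (-17)**2) = 2*(53 + 289) = 2*342 = 684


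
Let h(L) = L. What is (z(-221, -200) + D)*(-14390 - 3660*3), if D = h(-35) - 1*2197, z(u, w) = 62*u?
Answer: 404245580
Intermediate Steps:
D = -2232 (D = -35 - 1*2197 = -35 - 2197 = -2232)
(z(-221, -200) + D)*(-14390 - 3660*3) = (62*(-221) - 2232)*(-14390 - 3660*3) = (-13702 - 2232)*(-14390 - 10980) = -15934*(-25370) = 404245580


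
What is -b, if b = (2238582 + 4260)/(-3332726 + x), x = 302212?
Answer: 1121421/1515257 ≈ 0.74009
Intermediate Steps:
b = -1121421/1515257 (b = (2238582 + 4260)/(-3332726 + 302212) = 2242842/(-3030514) = 2242842*(-1/3030514) = -1121421/1515257 ≈ -0.74009)
-b = -1*(-1121421/1515257) = 1121421/1515257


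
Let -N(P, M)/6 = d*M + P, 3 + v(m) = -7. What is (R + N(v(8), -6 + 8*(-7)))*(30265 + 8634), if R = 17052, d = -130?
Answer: -1215515952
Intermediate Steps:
v(m) = -10 (v(m) = -3 - 7 = -10)
N(P, M) = -6*P + 780*M (N(P, M) = -6*(-130*M + P) = -6*(P - 130*M) = -6*P + 780*M)
(R + N(v(8), -6 + 8*(-7)))*(30265 + 8634) = (17052 + (-6*(-10) + 780*(-6 + 8*(-7))))*(30265 + 8634) = (17052 + (60 + 780*(-6 - 56)))*38899 = (17052 + (60 + 780*(-62)))*38899 = (17052 + (60 - 48360))*38899 = (17052 - 48300)*38899 = -31248*38899 = -1215515952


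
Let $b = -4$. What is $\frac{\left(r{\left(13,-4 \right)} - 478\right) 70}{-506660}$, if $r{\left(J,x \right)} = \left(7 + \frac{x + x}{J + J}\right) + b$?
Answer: $\frac{6179}{94094} \approx 0.065668$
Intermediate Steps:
$r{\left(J,x \right)} = 3 + \frac{x}{J}$ ($r{\left(J,x \right)} = \left(7 + \frac{x + x}{J + J}\right) - 4 = \left(7 + \frac{2 x}{2 J}\right) - 4 = \left(7 + 2 x \frac{1}{2 J}\right) - 4 = \left(7 + \frac{x}{J}\right) - 4 = 3 + \frac{x}{J}$)
$\frac{\left(r{\left(13,-4 \right)} - 478\right) 70}{-506660} = \frac{\left(\left(3 - \frac{4}{13}\right) - 478\right) 70}{-506660} = \left(\left(3 - \frac{4}{13}\right) - 478\right) 70 \left(- \frac{1}{506660}\right) = \left(\frac{35}{13} - 478\right) 70 \left(- \frac{1}{506660}\right) = \left(- \frac{6179}{13}\right) 70 \left(- \frac{1}{506660}\right) = \left(- \frac{432530}{13}\right) \left(- \frac{1}{506660}\right) = \frac{6179}{94094}$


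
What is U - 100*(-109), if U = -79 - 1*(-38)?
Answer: 10859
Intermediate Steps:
U = -41 (U = -79 + 38 = -41)
U - 100*(-109) = -41 - 100*(-109) = -41 + 10900 = 10859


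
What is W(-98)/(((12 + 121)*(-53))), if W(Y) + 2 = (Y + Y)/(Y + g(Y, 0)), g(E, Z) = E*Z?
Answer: 0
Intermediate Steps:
W(Y) = 0 (W(Y) = -2 + (Y + Y)/(Y + Y*0) = -2 + (2*Y)/(Y + 0) = -2 + (2*Y)/Y = -2 + 2 = 0)
W(-98)/(((12 + 121)*(-53))) = 0/(((12 + 121)*(-53))) = 0/((133*(-53))) = 0/(-7049) = 0*(-1/7049) = 0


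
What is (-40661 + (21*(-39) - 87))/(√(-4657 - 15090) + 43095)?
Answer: -137794605/142861444 + 290969*I*√403/1857198772 ≈ -0.96453 + 0.0031451*I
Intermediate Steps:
(-40661 + (21*(-39) - 87))/(√(-4657 - 15090) + 43095) = (-40661 + (-819 - 87))/(√(-19747) + 43095) = (-40661 - 906)/(7*I*√403 + 43095) = -41567/(43095 + 7*I*√403)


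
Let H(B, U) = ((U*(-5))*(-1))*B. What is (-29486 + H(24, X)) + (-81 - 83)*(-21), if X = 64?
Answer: -18362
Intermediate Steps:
H(B, U) = 5*B*U (H(B, U) = (-5*U*(-1))*B = (5*U)*B = 5*B*U)
(-29486 + H(24, X)) + (-81 - 83)*(-21) = (-29486 + 5*24*64) + (-81 - 83)*(-21) = (-29486 + 7680) - 164*(-21) = -21806 + 3444 = -18362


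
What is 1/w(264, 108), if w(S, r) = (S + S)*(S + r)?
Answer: 1/196416 ≈ 5.0912e-6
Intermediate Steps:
w(S, r) = 2*S*(S + r) (w(S, r) = (2*S)*(S + r) = 2*S*(S + r))
1/w(264, 108) = 1/(2*264*(264 + 108)) = 1/(2*264*372) = 1/196416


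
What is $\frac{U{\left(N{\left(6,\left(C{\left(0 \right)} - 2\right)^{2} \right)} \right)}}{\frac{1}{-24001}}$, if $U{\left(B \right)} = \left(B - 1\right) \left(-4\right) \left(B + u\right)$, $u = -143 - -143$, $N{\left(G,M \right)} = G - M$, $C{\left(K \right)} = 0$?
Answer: $192008$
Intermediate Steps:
$u = 0$ ($u = -143 + 143 = 0$)
$U{\left(B \right)} = B \left(4 - 4 B\right)$ ($U{\left(B \right)} = \left(B - 1\right) \left(-4\right) \left(B + 0\right) = \left(-1 + B\right) \left(-4\right) B = \left(4 - 4 B\right) B = B \left(4 - 4 B\right)$)
$\frac{U{\left(N{\left(6,\left(C{\left(0 \right)} - 2\right)^{2} \right)} \right)}}{\frac{1}{-24001}} = \frac{4 \left(6 - \left(0 - 2\right)^{2}\right) \left(1 - \left(6 - \left(0 - 2\right)^{2}\right)\right)}{\frac{1}{-24001}} = \frac{4 \left(6 - \left(-2\right)^{2}\right) \left(1 - \left(6 - \left(-2\right)^{2}\right)\right)}{- \frac{1}{24001}} = 4 \left(6 - 4\right) \left(1 - \left(6 - 4\right)\right) \left(-24001\right) = 4 \cdot 2 \left(1 - 2\right) \left(-24001\right) = 4 \cdot 2 \left(-1\right) \left(-24001\right) = \left(-8\right) \left(-24001\right) = 192008$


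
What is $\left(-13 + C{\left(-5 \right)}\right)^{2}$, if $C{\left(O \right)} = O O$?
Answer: $144$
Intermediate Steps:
$C{\left(O \right)} = O^{2}$
$\left(-13 + C{\left(-5 \right)}\right)^{2} = \left(-13 + \left(-5\right)^{2}\right)^{2} = \left(-13 + 25\right)^{2} = 12^{2} = 144$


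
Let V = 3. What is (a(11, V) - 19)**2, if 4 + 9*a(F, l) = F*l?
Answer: 20164/81 ≈ 248.94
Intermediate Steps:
a(F, l) = -4/9 + F*l/9 (a(F, l) = -4/9 + (F*l)/9 = -4/9 + F*l/9)
(a(11, V) - 19)**2 = ((-4/9 + (1/9)*11*3) - 19)**2 = ((-4/9 + 11/3) - 19)**2 = (29/9 - 19)**2 = (-142/9)**2 = 20164/81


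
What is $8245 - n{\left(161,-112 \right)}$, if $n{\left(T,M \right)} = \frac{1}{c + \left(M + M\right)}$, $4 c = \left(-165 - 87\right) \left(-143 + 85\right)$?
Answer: $\frac{28280349}{3430} \approx 8245.0$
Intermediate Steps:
$c = 3654$ ($c = \frac{\left(-165 - 87\right) \left(-143 + 85\right)}{4} = \frac{\left(-252\right) \left(-58\right)}{4} = \frac{1}{4} \cdot 14616 = 3654$)
$n{\left(T,M \right)} = \frac{1}{3654 + 2 M}$ ($n{\left(T,M \right)} = \frac{1}{3654 + \left(M + M\right)} = \frac{1}{3654 + 2 M}$)
$8245 - n{\left(161,-112 \right)} = 8245 - \frac{1}{2 \left(1827 - 112\right)} = 8245 - \frac{1}{2 \cdot 1715} = 8245 - \frac{1}{2} \cdot \frac{1}{1715} = 8245 - \frac{1}{3430} = \frac{28280349}{3430}$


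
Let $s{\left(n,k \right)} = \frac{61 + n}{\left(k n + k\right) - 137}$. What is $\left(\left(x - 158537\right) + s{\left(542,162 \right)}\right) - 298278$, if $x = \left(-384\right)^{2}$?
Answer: $- \frac{27170691008}{87829} \approx -3.0936 \cdot 10^{5}$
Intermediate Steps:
$x = 147456$
$s{\left(n,k \right)} = \frac{61 + n}{-137 + k + k n}$ ($s{\left(n,k \right)} = \frac{61 + n}{\left(k + k n\right) - 137} = \frac{61 + n}{-137 + k + k n}$)
$\left(\left(x - 158537\right) + s{\left(542,162 \right)}\right) - 298278 = \left(\left(147456 - 158537\right) + \frac{61 + 542}{-137 + 162 + 162 \cdot 542}\right) - 298278 = \left(\left(147456 - 158537\right) + \frac{1}{-137 + 162 + 87804} \cdot 603\right) - 298278 = \left(-11081 + \frac{1}{87829} \cdot 603\right) - 298278 = \left(-11081 + \frac{603}{87829}\right) - 298278 = - \frac{973232546}{87829} - 298278 = - \frac{27170691008}{87829}$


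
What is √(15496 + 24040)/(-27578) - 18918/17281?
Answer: -18918/17281 - 2*√2471/13789 ≈ -1.1019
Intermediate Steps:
√(15496 + 24040)/(-27578) - 18918/17281 = √39536*(-1/27578) - 18918*1/17281 = (4*√2471)*(-1/27578) - 18918/17281 = -2*√2471/13789 - 18918/17281 = -18918/17281 - 2*√2471/13789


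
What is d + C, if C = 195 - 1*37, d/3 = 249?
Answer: 905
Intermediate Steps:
d = 747 (d = 3*249 = 747)
C = 158 (C = 195 - 37 = 158)
d + C = 747 + 158 = 905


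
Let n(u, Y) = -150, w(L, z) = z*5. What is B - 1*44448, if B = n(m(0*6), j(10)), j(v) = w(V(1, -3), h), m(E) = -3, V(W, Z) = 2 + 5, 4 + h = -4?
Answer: -44598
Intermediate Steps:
h = -8 (h = -4 - 4 = -8)
V(W, Z) = 7
w(L, z) = 5*z
j(v) = -40 (j(v) = 5*(-8) = -40)
B = -150
B - 1*44448 = -150 - 1*44448 = -150 - 44448 = -44598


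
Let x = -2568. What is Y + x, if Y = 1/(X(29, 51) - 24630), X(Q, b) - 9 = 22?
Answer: -63170233/24599 ≈ -2568.0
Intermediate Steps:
X(Q, b) = 31 (X(Q, b) = 9 + 22 = 31)
Y = -1/24599 (Y = 1/(31 - 24630) = 1/(-24599) = -1/24599 ≈ -4.0652e-5)
Y + x = -1/24599 - 2568 = -63170233/24599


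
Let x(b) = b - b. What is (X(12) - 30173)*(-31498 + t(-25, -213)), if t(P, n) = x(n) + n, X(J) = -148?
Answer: 961509231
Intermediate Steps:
x(b) = 0
t(P, n) = n (t(P, n) = 0 + n = n)
(X(12) - 30173)*(-31498 + t(-25, -213)) = (-148 - 30173)*(-31498 - 213) = -30321*(-31711) = 961509231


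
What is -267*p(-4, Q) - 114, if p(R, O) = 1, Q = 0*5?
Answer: -381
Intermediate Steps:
Q = 0
-267*p(-4, Q) - 114 = -267*1 - 114 = -267 - 114 = -381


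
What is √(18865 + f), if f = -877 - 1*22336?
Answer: 2*I*√1087 ≈ 65.939*I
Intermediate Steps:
f = -23213 (f = -877 - 22336 = -23213)
√(18865 + f) = √(18865 - 23213) = √(-4348) = 2*I*√1087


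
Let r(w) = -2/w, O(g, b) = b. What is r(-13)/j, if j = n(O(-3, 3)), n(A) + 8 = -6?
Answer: -1/91 ≈ -0.010989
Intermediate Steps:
n(A) = -14 (n(A) = -8 - 6 = -14)
j = -14
r(-13)/j = -2/(-13)/(-14) = -2*(-1/13)*(-1/14) = (2/13)*(-1/14) = -1/91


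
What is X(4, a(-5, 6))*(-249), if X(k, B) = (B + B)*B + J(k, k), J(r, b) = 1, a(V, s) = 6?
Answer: -18177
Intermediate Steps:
X(k, B) = 1 + 2*B² (X(k, B) = (B + B)*B + 1 = (2*B)*B + 1 = 2*B² + 1 = 1 + 2*B²)
X(4, a(-5, 6))*(-249) = (1 + 2*6²)*(-249) = (1 + 2*36)*(-249) = (1 + 72)*(-249) = 73*(-249) = -18177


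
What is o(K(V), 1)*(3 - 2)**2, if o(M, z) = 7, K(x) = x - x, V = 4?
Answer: 7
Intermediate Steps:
K(x) = 0
o(K(V), 1)*(3 - 2)**2 = 7*(3 - 2)**2 = 7*1**2 = 7*1 = 7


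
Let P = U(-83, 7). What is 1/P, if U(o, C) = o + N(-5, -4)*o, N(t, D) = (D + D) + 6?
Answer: 1/83 ≈ 0.012048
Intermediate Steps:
N(t, D) = 6 + 2*D (N(t, D) = 2*D + 6 = 6 + 2*D)
U(o, C) = -o (U(o, C) = o + (6 + 2*(-4))*o = o + (6 - 8)*o = o - 2*o = -o)
P = 83 (P = -1*(-83) = 83)
1/P = 1/83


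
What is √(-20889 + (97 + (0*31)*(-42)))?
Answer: 2*I*√5198 ≈ 144.19*I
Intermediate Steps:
√(-20889 + (97 + (0*31)*(-42))) = √(-20889 + (97 + 0*(-42))) = √(-20889 + (97 + 0)) = √(-20889 + 97) = √(-20792) = 2*I*√5198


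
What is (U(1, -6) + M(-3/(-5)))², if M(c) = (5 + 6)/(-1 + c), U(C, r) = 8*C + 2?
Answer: 1225/4 ≈ 306.25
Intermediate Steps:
U(C, r) = 2 + 8*C
M(c) = 11/(-1 + c)
(U(1, -6) + M(-3/(-5)))² = ((2 + 8*1) + 11/(-1 - 3/(-5)))² = ((2 + 8) + 11/(-1 - 3*(-⅕)))² = (10 + 11/(-1 + ⅗))² = (10 + 11/(-⅖))² = (10 + 11*(-5/2))² = (10 - 55/2)² = (-35/2)² = 1225/4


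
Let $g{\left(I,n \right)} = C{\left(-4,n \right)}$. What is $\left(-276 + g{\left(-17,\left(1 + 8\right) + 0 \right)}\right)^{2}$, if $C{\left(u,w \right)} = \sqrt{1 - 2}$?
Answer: $\left(276 - i\right)^{2} \approx 76175.0 - 552.0 i$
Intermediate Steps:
$C{\left(u,w \right)} = i$ ($C{\left(u,w \right)} = \sqrt{-1} = i$)
$g{\left(I,n \right)} = i$
$\left(-276 + g{\left(-17,\left(1 + 8\right) + 0 \right)}\right)^{2} = \left(-276 + i\right)^{2}$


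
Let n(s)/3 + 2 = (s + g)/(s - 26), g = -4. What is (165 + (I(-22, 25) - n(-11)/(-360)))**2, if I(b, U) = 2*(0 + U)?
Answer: 911148520681/19713600 ≈ 46219.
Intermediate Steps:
I(b, U) = 2*U
n(s) = -6 + 3*(-4 + s)/(-26 + s) (n(s) = -6 + 3*((s - 4)/(s - 26)) = -6 + 3*((-4 + s)/(-26 + s)) = -6 + 3*(-4 + s)/(-26 + s))
(165 + (I(-22, 25) - n(-11)/(-360)))**2 = (165 + (2*25 - 3*(48 - 1*(-11))/(-26 - 11)/(-360)))**2 = (165 + (50 - 3*(48 + 11)/(-37)*(-1)/360))**2 = (165 + (50 - 3*(-1/37)*59*(-1)/360))**2 = (165 + (50 - (-177)*(-1)/(37*360)))**2 = (165 + (50 - 1*59/4440))**2 = (165 + (50 - 59/4440))**2 = (165 + 221941/4440)**2 = (954541/4440)**2 = 911148520681/19713600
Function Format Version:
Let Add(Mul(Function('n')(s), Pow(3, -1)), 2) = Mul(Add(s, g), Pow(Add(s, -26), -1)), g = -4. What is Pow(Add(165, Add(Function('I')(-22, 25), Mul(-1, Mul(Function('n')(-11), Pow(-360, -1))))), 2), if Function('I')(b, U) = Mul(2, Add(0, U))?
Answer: Rational(911148520681, 19713600) ≈ 46219.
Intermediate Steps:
Function('I')(b, U) = Mul(2, U)
Function('n')(s) = Add(-6, Mul(3, Pow(Add(-26, s), -1), Add(-4, s))) (Function('n')(s) = Add(-6, Mul(3, Mul(Add(s, -4), Pow(Add(s, -26), -1)))) = Add(-6, Mul(3, Mul(Add(-4, s), Pow(Add(-26, s), -1)))) = Add(-6, Mul(3, Mul(Pow(Add(-26, s), -1), Add(-4, s)))) = Add(-6, Mul(3, Pow(Add(-26, s), -1), Add(-4, s))))
Pow(Add(165, Add(Function('I')(-22, 25), Mul(-1, Mul(Function('n')(-11), Pow(-360, -1))))), 2) = Pow(Add(165, Add(Mul(2, 25), Mul(-1, Mul(Mul(3, Pow(Add(-26, -11), -1), Add(48, Mul(-1, -11))), Pow(-360, -1))))), 2) = Pow(Add(165, Add(50, Mul(-1, Mul(Mul(3, Pow(-37, -1), Add(48, 11)), Rational(-1, 360))))), 2) = Pow(Add(165, Add(50, Mul(-1, Mul(Mul(3, Rational(-1, 37), 59), Rational(-1, 360))))), 2) = Pow(Add(165, Add(50, Mul(-1, Mul(Rational(-177, 37), Rational(-1, 360))))), 2) = Pow(Add(165, Add(50, Mul(-1, Rational(59, 4440)))), 2) = Pow(Add(165, Add(50, Rational(-59, 4440))), 2) = Pow(Add(165, Rational(221941, 4440)), 2) = Pow(Rational(954541, 4440), 2) = Rational(911148520681, 19713600)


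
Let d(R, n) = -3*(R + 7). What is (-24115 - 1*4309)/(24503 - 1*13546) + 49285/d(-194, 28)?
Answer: 524069881/6146877 ≈ 85.258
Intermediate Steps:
d(R, n) = -21 - 3*R (d(R, n) = -3*(7 + R) = -21 - 3*R)
(-24115 - 1*4309)/(24503 - 1*13546) + 49285/d(-194, 28) = (-24115 - 1*4309)/(24503 - 1*13546) + 49285/(-21 - 3*(-194)) = (-24115 - 4309)/(24503 - 13546) + 49285/(-21 + 582) = -28424/10957 + 49285/561 = 524069881/6146877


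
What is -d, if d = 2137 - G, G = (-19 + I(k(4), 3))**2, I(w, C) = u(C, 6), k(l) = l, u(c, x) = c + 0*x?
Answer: -1881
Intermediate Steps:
u(c, x) = c (u(c, x) = c + 0 = c)
I(w, C) = C
G = 256 (G = (-19 + 3)**2 = (-16)**2 = 256)
d = 1881 (d = 2137 - 1*256 = 2137 - 256 = 1881)
-d = -1*1881 = -1881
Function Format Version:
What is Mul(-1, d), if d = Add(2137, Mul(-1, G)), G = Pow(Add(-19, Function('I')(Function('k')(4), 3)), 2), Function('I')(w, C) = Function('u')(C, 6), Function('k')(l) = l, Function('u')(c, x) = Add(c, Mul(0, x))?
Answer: -1881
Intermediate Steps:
Function('u')(c, x) = c (Function('u')(c, x) = Add(c, 0) = c)
Function('I')(w, C) = C
G = 256 (G = Pow(Add(-19, 3), 2) = Pow(-16, 2) = 256)
d = 1881 (d = Add(2137, Mul(-1, 256)) = Add(2137, -256) = 1881)
Mul(-1, d) = Mul(-1, 1881) = -1881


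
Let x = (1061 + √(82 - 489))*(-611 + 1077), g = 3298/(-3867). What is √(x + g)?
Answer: √(7393479884148 + 6968419074*I*√407)/3867 ≈ 703.19 + 6.6847*I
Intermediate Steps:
g = -3298/3867 (g = 3298*(-1/3867) = -3298/3867 ≈ -0.85286)
x = 494426 + 466*I*√407 (x = (1061 + √(-407))*466 = (1061 + I*√407)*466 = 494426 + 466*I*√407 ≈ 4.9443e+5 + 9401.2*I)
√(x + g) = √((494426 + 466*I*√407) - 3298/3867) = √(1911942044/3867 + 466*I*√407)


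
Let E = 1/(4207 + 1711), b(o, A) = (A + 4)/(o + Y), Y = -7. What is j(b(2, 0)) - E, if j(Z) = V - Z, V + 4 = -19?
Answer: -656903/29590 ≈ -22.200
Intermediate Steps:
V = -23 (V = -4 - 19 = -23)
b(o, A) = (4 + A)/(-7 + o) (b(o, A) = (A + 4)/(o - 7) = (4 + A)/(-7 + o))
E = 1/5918 ≈ 0.00016898
j(Z) = -23 - Z
j(b(2, 0)) - E = (-23 - (4 + 0)/(-7 + 2)) - 1*1/5918 = (-23 - 4/(-5)) - 1/5918 = (-23 - (-1)*4/5) - 1/5918 = (-23 - 1*(-4/5)) - 1/5918 = (-23 + 4/5) - 1/5918 = -111/5 - 1/5918 = -656903/29590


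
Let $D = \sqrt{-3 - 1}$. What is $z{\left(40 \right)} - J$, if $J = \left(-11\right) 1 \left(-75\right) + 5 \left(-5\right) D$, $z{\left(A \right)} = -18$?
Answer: $-843 + 50 i \approx -843.0 + 50.0 i$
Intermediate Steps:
$D = 2 i$ ($D = \sqrt{-4} = 2 i \approx 2.0 i$)
$J = 825 - 50 i$ ($J = \left(-11\right) 1 \left(-75\right) + 5 \left(-5\right) 2 i = \left(-11\right) \left(-75\right) - 25 \cdot 2 i = 825 - 50 i \approx 825.0 - 50.0 i$)
$z{\left(40 \right)} - J = -18 - \left(825 - 50 i\right) = -843 + 50 i$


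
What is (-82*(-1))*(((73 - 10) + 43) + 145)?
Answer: 20582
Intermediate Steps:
(-82*(-1))*(((73 - 10) + 43) + 145) = 82*((63 + 43) + 145) = 82*(106 + 145) = 82*251 = 20582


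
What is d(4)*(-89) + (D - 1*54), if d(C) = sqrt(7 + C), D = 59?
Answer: 5 - 89*sqrt(11) ≈ -290.18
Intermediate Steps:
d(4)*(-89) + (D - 1*54) = sqrt(7 + 4)*(-89) + (59 - 1*54) = sqrt(11)*(-89) + (59 - 54) = -89*sqrt(11) + 5 = 5 - 89*sqrt(11)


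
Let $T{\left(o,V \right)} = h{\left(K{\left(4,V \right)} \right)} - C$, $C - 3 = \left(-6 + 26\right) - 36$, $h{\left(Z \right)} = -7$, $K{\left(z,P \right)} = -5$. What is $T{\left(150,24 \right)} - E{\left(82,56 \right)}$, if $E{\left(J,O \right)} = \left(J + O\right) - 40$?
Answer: $-92$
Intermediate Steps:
$E{\left(J,O \right)} = -40 + J + O$
$C = -13$ ($C = 3 + \left(\left(-6 + 26\right) - 36\right) = 3 + \left(20 - 36\right) = 3 - 16 = -13$)
$T{\left(o,V \right)} = 6$ ($T{\left(o,V \right)} = -7 - -13 = -7 + 13 = 6$)
$T{\left(150,24 \right)} - E{\left(82,56 \right)} = 6 - \left(-40 + 82 + 56\right) = 6 - 98 = -92$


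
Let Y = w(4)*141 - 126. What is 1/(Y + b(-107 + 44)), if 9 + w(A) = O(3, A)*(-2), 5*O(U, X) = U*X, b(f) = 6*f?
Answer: -5/12249 ≈ -0.00040820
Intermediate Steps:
O(U, X) = U*X/5 (O(U, X) = (U*X)/5 = U*X/5)
w(A) = -9 - 6*A/5 (w(A) = -9 + ((1/5)*3*A)*(-2) = -9 + (3*A/5)*(-2) = -9 - 6*A/5)
Y = -10359/5 (Y = (-9 - 6/5*4)*141 - 126 = (-9 - 24/5)*141 - 126 = -69/5*141 - 126 = -9729/5 - 126 = -10359/5 ≈ -2071.8)
1/(Y + b(-107 + 44)) = 1/(-10359/5 + 6*(-107 + 44)) = 1/(-10359/5 + 6*(-63)) = 1/(-10359/5 - 378) = 1/(-12249/5) = -5/12249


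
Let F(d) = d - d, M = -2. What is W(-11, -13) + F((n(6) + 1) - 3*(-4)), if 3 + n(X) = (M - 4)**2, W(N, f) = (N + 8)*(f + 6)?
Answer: 21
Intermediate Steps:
W(N, f) = (6 + f)*(8 + N) (W(N, f) = (8 + N)*(6 + f) = (6 + f)*(8 + N))
n(X) = 33 (n(X) = -3 + (-2 - 4)**2 = -3 + (-6)**2 = -3 + 36 = 33)
F(d) = 0
W(-11, -13) + F((n(6) + 1) - 3*(-4)) = (48 + 6*(-11) + 8*(-13) - 11*(-13)) + 0 = (48 - 66 - 104 + 143) + 0 = 21 + 0 = 21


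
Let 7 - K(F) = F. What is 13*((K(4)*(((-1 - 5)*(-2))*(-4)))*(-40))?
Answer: 74880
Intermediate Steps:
K(F) = 7 - F
13*((K(4)*(((-1 - 5)*(-2))*(-4)))*(-40)) = 13*(((7 - 1*4)*(((-1 - 5)*(-2))*(-4)))*(-40)) = 13*(((7 - 4)*(-6*(-2)*(-4)))*(-40)) = 13*((3*(12*(-4)))*(-40)) = 13*((3*(-48))*(-40)) = 13*(-144*(-40)) = 13*5760 = 74880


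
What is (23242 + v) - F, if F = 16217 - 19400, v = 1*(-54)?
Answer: 26371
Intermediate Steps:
v = -54
F = -3183
(23242 + v) - F = (23242 - 54) - 1*(-3183) = 23188 + 3183 = 26371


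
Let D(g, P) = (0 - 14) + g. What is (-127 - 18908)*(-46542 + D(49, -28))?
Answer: 885260745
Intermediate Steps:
D(g, P) = -14 + g
(-127 - 18908)*(-46542 + D(49, -28)) = (-127 - 18908)*(-46542 + (-14 + 49)) = -19035*(-46542 + 35) = -19035*(-46507) = 885260745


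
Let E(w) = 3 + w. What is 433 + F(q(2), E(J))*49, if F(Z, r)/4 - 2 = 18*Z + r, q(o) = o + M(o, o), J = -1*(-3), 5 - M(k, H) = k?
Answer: 19641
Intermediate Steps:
M(k, H) = 5 - k
J = 3
q(o) = 5 (q(o) = o + (5 - o) = 5)
F(Z, r) = 8 + 4*r + 72*Z (F(Z, r) = 8 + 4*(18*Z + r) = 8 + 4*(r + 18*Z) = 8 + (4*r + 72*Z) = 8 + 4*r + 72*Z)
433 + F(q(2), E(J))*49 = 433 + (8 + 4*(3 + 3) + 72*5)*49 = 433 + (8 + 4*6 + 360)*49 = 433 + (8 + 24 + 360)*49 = 433 + 392*49 = 433 + 19208 = 19641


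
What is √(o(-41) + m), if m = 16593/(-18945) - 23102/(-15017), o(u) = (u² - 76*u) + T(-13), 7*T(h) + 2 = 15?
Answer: √2114983230673700448285/663826485 ≈ 69.279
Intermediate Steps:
T(h) = 13/7 (T(h) = -2/7 + (⅐)*15 = -2/7 + 15/7 = 13/7)
o(u) = 13/7 + u² - 76*u (o(u) = (u² - 76*u) + 13/7 = 13/7 + u² - 76*u)
m = 62830103/94832355 (m = 16593*(-1/18945) - 23102*(-1/15017) = -5531/6315 + 23102/15017 = 62830103/94832355 ≈ 0.66254)
√(o(-41) + m) = √((13/7 + (-41)² - 76*(-41)) + 62830103/94832355) = √((13/7 + 1681 + 3116) + 62830103/94832355) = √(33592/7 + 62830103/94832355) = √(3186048279881/663826485) = √2114983230673700448285/663826485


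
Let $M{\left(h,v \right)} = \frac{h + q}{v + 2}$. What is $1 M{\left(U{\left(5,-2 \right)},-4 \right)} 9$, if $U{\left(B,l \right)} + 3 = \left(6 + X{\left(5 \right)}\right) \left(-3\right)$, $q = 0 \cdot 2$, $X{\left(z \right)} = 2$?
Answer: $\frac{243}{2} \approx 121.5$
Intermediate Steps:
$q = 0$
$U{\left(B,l \right)} = -27$ ($U{\left(B,l \right)} = -3 + \left(6 + 2\right) \left(-3\right) = -3 + 8 \left(-3\right) = -3 - 24 = -27$)
$M{\left(h,v \right)} = \frac{h}{2 + v}$ ($M{\left(h,v \right)} = \frac{h + 0}{v + 2} = \frac{h}{2 + v}$)
$1 M{\left(U{\left(5,-2 \right)},-4 \right)} 9 = 1 \left(- \frac{27}{2 - 4}\right) 9 = 1 \left(- \frac{27}{-2}\right) 9 = 1 \left(\left(-27\right) \left(- \frac{1}{2}\right)\right) 9 = 1 \cdot \frac{27}{2} \cdot 9 = \frac{27}{2} \cdot 9 = \frac{243}{2}$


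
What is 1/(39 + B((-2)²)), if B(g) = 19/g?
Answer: 4/175 ≈ 0.022857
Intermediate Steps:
1/(39 + B((-2)²)) = 1/(39 + 19/((-2)²)) = 1/(39 + 19/4) = 1/(175/4) = 4/175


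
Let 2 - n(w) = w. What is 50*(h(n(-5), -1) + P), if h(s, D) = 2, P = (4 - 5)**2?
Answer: 150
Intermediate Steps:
n(w) = 2 - w
P = 1 (P = (-1)**2 = 1)
50*(h(n(-5), -1) + P) = 50*(2 + 1) = 50*3 = 150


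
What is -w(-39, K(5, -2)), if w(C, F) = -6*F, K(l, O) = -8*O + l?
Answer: 126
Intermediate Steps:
K(l, O) = l - 8*O
-w(-39, K(5, -2)) = -(-6)*(5 - 8*(-2)) = -(-6)*(5 + 16) = -(-6)*21 = -1*(-126) = 126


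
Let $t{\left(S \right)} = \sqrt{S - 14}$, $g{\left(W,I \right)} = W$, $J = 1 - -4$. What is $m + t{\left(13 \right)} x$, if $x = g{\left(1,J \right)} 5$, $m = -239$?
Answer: $-239 + 5 i \approx -239.0 + 5.0 i$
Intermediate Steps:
$J = 5$ ($J = 1 + 4 = 5$)
$x = 5$ ($x = 1 \cdot 5 = 5$)
$t{\left(S \right)} = \sqrt{-14 + S}$
$m + t{\left(13 \right)} x = -239 + \sqrt{-14 + 13} \cdot 5 = -239 + \sqrt{-1} \cdot 5 = -239 + i 5 = -239 + 5 i$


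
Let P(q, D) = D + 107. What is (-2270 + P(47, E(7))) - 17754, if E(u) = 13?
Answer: -19904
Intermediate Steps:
P(q, D) = 107 + D
(-2270 + P(47, E(7))) - 17754 = (-2270 + (107 + 13)) - 17754 = (-2270 + 120) - 17754 = -2150 - 17754 = -19904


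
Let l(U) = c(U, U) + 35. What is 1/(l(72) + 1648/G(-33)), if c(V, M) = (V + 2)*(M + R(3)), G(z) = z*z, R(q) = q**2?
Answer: 1089/6567229 ≈ 0.00016582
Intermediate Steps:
G(z) = z**2
c(V, M) = (2 + V)*(9 + M) (c(V, M) = (V + 2)*(M + 3**2) = (2 + V)*(M + 9) = (2 + V)*(9 + M))
l(U) = 53 + U**2 + 11*U (l(U) = (18 + 2*U + 9*U + U*U) + 35 = (18 + 2*U + 9*U + U**2) + 35 = (18 + U**2 + 11*U) + 35 = 53 + U**2 + 11*U)
1/(l(72) + 1648/G(-33)) = 1/((53 + 72**2 + 11*72) + 1648/((-33)**2)) = 1/((53 + 5184 + 792) + 1648/1089) = 1/(6029 + 1648*(1/1089)) = 1/(6029 + 1648/1089) = 1/(6567229/1089) = 1089/6567229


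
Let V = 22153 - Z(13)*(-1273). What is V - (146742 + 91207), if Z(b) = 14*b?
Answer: 15890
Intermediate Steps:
V = 253839 (V = 22153 - 14*13*(-1273) = 22153 - 182*(-1273) = 22153 - 1*(-231686) = 22153 + 231686 = 253839)
V - (146742 + 91207) = 253839 - (146742 + 91207) = 253839 - 1*237949 = 253839 - 237949 = 15890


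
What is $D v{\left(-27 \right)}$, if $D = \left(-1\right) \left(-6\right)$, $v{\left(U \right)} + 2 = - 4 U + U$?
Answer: $474$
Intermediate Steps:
$v{\left(U \right)} = -2 - 3 U$ ($v{\left(U \right)} = -2 + \left(- 4 U + U\right) = -2 - 3 U$)
$D = 6$
$D v{\left(-27 \right)} = 6 \left(-2 - -81\right) = 6 \left(-2 + 81\right) = 6 \cdot 79 = 474$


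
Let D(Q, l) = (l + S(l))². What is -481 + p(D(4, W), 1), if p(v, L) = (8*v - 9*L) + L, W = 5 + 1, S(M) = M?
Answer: 663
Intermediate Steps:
W = 6
D(Q, l) = 4*l² (D(Q, l) = (l + l)² = (2*l)² = 4*l²)
p(v, L) = -8*L + 8*v (p(v, L) = (-9*L + 8*v) + L = -8*L + 8*v)
-481 + p(D(4, W), 1) = -481 + (-8*1 + 8*(4*6²)) = -481 + (-8 + 8*(4*36)) = -481 + (-8 + 8*144) = -481 + (-8 + 1152) = -481 + 1144 = 663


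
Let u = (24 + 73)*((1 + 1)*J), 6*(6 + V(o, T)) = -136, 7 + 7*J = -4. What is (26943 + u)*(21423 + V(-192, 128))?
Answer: 1709715923/3 ≈ 5.6991e+8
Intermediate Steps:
J = -11/7 (J = -1 + (⅐)*(-4) = -1 - 4/7 = -11/7 ≈ -1.5714)
V(o, T) = -86/3 (V(o, T) = -6 + (⅙)*(-136) = -6 - 68/3 = -86/3)
u = -2134/7 (u = (24 + 73)*((1 + 1)*(-11/7)) = 97*(2*(-11/7)) = 97*(-22/7) = -2134/7 ≈ -304.86)
(26943 + u)*(21423 + V(-192, 128)) = (26943 - 2134/7)*(21423 - 86/3) = (186467/7)*(64183/3) = 1709715923/3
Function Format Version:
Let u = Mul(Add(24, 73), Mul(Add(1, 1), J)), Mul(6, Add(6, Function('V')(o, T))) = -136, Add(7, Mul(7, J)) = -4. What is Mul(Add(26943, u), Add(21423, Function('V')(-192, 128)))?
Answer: Rational(1709715923, 3) ≈ 5.6991e+8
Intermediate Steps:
J = Rational(-11, 7) (J = Add(-1, Mul(Rational(1, 7), -4)) = Add(-1, Rational(-4, 7)) = Rational(-11, 7) ≈ -1.5714)
Function('V')(o, T) = Rational(-86, 3) (Function('V')(o, T) = Add(-6, Mul(Rational(1, 6), -136)) = Add(-6, Rational(-68, 3)) = Rational(-86, 3))
u = Rational(-2134, 7) (u = Mul(Add(24, 73), Mul(Add(1, 1), Rational(-11, 7))) = Mul(97, Mul(2, Rational(-11, 7))) = Mul(97, Rational(-22, 7)) = Rational(-2134, 7) ≈ -304.86)
Mul(Add(26943, u), Add(21423, Function('V')(-192, 128))) = Mul(Add(26943, Rational(-2134, 7)), Add(21423, Rational(-86, 3))) = Mul(Rational(186467, 7), Rational(64183, 3)) = Rational(1709715923, 3)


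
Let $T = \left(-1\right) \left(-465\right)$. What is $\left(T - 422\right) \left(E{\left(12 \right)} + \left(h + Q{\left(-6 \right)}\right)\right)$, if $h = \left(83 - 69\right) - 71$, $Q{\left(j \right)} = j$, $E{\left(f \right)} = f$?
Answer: $-2193$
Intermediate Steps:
$h = -57$ ($h = 14 - 71 = -57$)
$T = 465$
$\left(T - 422\right) \left(E{\left(12 \right)} + \left(h + Q{\left(-6 \right)}\right)\right) = \left(465 - 422\right) \left(12 - 63\right) = 43 \left(12 - 63\right) = 43 \left(-51\right) = -2193$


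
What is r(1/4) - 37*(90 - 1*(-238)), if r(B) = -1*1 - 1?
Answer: -12138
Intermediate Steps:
r(B) = -2 (r(B) = -1 - 1 = -2)
r(1/4) - 37*(90 - 1*(-238)) = -2 - 37*(90 - 1*(-238)) = -2 - 37*(90 + 238) = -2 - 37*328 = -2 - 12136 = -12138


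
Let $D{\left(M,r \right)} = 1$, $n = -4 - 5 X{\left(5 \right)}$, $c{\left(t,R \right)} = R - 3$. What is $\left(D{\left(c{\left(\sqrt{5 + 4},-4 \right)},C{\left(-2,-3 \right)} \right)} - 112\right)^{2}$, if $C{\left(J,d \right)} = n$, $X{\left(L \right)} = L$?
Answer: $12321$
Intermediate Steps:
$c{\left(t,R \right)} = -3 + R$ ($c{\left(t,R \right)} = R - 3 = -3 + R$)
$n = -29$ ($n = -4 - 25 = -29$)
$C{\left(J,d \right)} = -29$
$\left(D{\left(c{\left(\sqrt{5 + 4},-4 \right)},C{\left(-2,-3 \right)} \right)} - 112\right)^{2} = \left(1 - 112\right)^{2} = \left(-111\right)^{2} = 12321$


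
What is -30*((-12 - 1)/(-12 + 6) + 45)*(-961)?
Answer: 1359815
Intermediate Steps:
-30*((-12 - 1)/(-12 + 6) + 45)*(-961) = -30*(-13/(-6) + 45)*(-961) = -30*(-13*(-⅙) + 45)*(-961) = -30*(13/6 + 45)*(-961) = -30*283/6*(-961) = -1415*(-961) = 1359815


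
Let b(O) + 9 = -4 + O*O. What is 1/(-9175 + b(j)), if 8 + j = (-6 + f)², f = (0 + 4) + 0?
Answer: -1/9172 ≈ -0.00010903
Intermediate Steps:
f = 4 (f = 4 + 0 = 4)
j = -4 (j = -8 + (-6 + 4)² = -8 + (-2)² = -8 + 4 = -4)
b(O) = -13 + O² (b(O) = -9 + (-4 + O*O) = -9 + (-4 + O²) = -13 + O²)
1/(-9175 + b(j)) = 1/(-9175 + (-13 + (-4)²)) = 1/(-9175 + (-13 + 16)) = 1/(-9175 + 3) = 1/(-9172) = -1/9172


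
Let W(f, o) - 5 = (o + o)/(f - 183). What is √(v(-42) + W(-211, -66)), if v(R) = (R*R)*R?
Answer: I*√2875074145/197 ≈ 272.18*I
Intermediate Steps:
v(R) = R³ (v(R) = R²*R = R³)
W(f, o) = 5 + 2*o/(-183 + f) (W(f, o) = 5 + (o + o)/(f - 183) = 5 + (2*o)/(-183 + f) = 5 + 2*o/(-183 + f))
√(v(-42) + W(-211, -66)) = √((-42)³ + (-915 + 2*(-66) + 5*(-211))/(-183 - 211)) = √(-74088 + (-915 - 132 - 1055)/(-394)) = √(-74088 - 1/394*(-2102)) = √(-74088 + 1051/197) = √(-14594285/197) = I*√2875074145/197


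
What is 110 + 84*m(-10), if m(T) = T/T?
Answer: 194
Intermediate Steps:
m(T) = 1
110 + 84*m(-10) = 110 + 84*1 = 110 + 84 = 194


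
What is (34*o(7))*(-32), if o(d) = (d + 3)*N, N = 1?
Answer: -10880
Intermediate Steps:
o(d) = 3 + d (o(d) = (d + 3)*1 = (3 + d)*1 = 3 + d)
(34*o(7))*(-32) = (34*(3 + 7))*(-32) = (34*10)*(-32) = 340*(-32) = -10880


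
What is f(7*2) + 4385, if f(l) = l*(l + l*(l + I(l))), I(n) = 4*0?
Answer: 7325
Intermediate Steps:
I(n) = 0
f(l) = l*(l + l**2) (f(l) = l*(l + l*(l + 0)) = l*(l + l*l) = l*(l + l**2))
f(7*2) + 4385 = (7*2)**2*(1 + 7*2) + 4385 = 14**2*(1 + 14) + 4385 = 196*15 + 4385 = 2940 + 4385 = 7325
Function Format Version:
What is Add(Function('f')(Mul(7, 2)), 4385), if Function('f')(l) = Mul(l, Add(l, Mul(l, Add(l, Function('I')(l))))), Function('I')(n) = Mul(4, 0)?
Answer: 7325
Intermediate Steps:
Function('I')(n) = 0
Function('f')(l) = Mul(l, Add(l, Pow(l, 2))) (Function('f')(l) = Mul(l, Add(l, Mul(l, Add(l, 0)))) = Mul(l, Add(l, Mul(l, l))) = Mul(l, Add(l, Pow(l, 2))))
Add(Function('f')(Mul(7, 2)), 4385) = Add(Mul(Pow(Mul(7, 2), 2), Add(1, Mul(7, 2))), 4385) = Add(Mul(Pow(14, 2), Add(1, 14)), 4385) = Add(Mul(196, 15), 4385) = Add(2940, 4385) = 7325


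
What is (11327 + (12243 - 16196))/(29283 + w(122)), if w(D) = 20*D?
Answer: 7374/31723 ≈ 0.23245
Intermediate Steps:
(11327 + (12243 - 16196))/(29283 + w(122)) = (11327 + (12243 - 16196))/(29283 + 20*122) = (11327 - 3953)/(29283 + 2440) = 7374/31723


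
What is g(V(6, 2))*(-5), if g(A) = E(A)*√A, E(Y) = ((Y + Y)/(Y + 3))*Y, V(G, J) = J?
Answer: -8*√2 ≈ -11.314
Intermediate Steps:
E(Y) = 2*Y²/(3 + Y) (E(Y) = ((2*Y)/(3 + Y))*Y = (2*Y/(3 + Y))*Y = 2*Y²/(3 + Y))
g(A) = 2*A^(5/2)/(3 + A) (g(A) = (2*A²/(3 + A))*√A = 2*A^(5/2)/(3 + A))
g(V(6, 2))*(-5) = (2*2^(5/2)/(3 + 2))*(-5) = (2*(4*√2)/5)*(-5) = (2*(4*√2)*(⅕))*(-5) = (8*√2/5)*(-5) = -8*√2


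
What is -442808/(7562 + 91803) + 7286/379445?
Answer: -33459461634/7540710485 ≈ -4.4372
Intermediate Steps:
-442808/(7562 + 91803) + 7286/379445 = -442808/99365 + 7286*(1/379445) = -442808*1/99365 + 7286/379445 = -442808/99365 + 7286/379445 = -33459461634/7540710485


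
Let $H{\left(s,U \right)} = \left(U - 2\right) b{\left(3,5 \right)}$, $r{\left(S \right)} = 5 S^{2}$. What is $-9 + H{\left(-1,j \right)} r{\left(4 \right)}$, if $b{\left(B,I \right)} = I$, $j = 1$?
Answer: $-409$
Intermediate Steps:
$H{\left(s,U \right)} = -10 + 5 U$ ($H{\left(s,U \right)} = \left(U - 2\right) 5 = \left(-2 + U\right) 5 = -10 + 5 U$)
$-9 + H{\left(-1,j \right)} r{\left(4 \right)} = -9 + \left(-10 + 5 \cdot 1\right) 5 \cdot 4^{2} = -9 + \left(-10 + 5\right) 5 \cdot 16 = -9 - 400 = -409$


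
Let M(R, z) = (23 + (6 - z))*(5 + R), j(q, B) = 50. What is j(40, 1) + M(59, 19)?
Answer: 690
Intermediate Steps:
M(R, z) = (5 + R)*(29 - z) (M(R, z) = (29 - z)*(5 + R) = (5 + R)*(29 - z))
j(40, 1) + M(59, 19) = 50 + (145 - 5*19 + 29*59 - 1*59*19) = 50 + (145 - 95 + 1711 - 1121) = 50 + 640 = 690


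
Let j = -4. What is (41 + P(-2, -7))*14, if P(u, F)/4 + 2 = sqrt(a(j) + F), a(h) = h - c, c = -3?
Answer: 462 + 112*I*sqrt(2) ≈ 462.0 + 158.39*I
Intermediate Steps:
a(h) = 3 + h (a(h) = h - 1*(-3) = h + 3 = 3 + h)
P(u, F) = -8 + 4*sqrt(-1 + F) (P(u, F) = -8 + 4*sqrt((3 - 4) + F) = -8 + 4*sqrt(-1 + F))
(41 + P(-2, -7))*14 = (41 + (-8 + 4*sqrt(-1 - 7)))*14 = (41 + (-8 + 4*sqrt(-8)))*14 = (41 + (-8 + 4*(2*I*sqrt(2))))*14 = (41 + (-8 + 8*I*sqrt(2)))*14 = (33 + 8*I*sqrt(2))*14 = 462 + 112*I*sqrt(2)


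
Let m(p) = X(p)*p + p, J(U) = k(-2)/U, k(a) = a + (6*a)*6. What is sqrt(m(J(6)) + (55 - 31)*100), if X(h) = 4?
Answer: sqrt(21045)/3 ≈ 48.356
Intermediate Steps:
k(a) = 37*a (k(a) = a + 36*a = 37*a)
J(U) = -74/U (J(U) = (37*(-2))/U = -74/U)
m(p) = 5*p (m(p) = 4*p + p = 5*p)
sqrt(m(J(6)) + (55 - 31)*100) = sqrt(5*(-74/6) + (55 - 31)*100) = sqrt(5*(-74*1/6) + 24*100) = sqrt(5*(-37/3) + 2400) = sqrt(-185/3 + 2400) = sqrt(7015/3) = sqrt(21045)/3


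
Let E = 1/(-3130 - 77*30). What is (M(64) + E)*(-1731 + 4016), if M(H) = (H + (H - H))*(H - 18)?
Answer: 7319019063/1088 ≈ 6.7270e+6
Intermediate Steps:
E = -1/5440 (E = 1/(-3130 - 2310) = 1/(-5440) = -1/5440 ≈ -0.00018382)
M(H) = H*(-18 + H) (M(H) = (H + 0)*(-18 + H) = H*(-18 + H))
(M(64) + E)*(-1731 + 4016) = (64*(-18 + 64) - 1/5440)*(-1731 + 4016) = (64*46 - 1/5440)*2285 = (2944 - 1/5440)*2285 = (16015359/5440)*2285 = 7319019063/1088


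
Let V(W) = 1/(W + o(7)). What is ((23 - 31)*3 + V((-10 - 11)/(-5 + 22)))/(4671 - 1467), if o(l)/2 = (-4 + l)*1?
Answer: -1927/259524 ≈ -0.0074251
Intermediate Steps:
o(l) = -8 + 2*l (o(l) = 2*((-4 + l)*1) = 2*(-4 + l) = -8 + 2*l)
V(W) = 1/(6 + W) (V(W) = 1/(W + (-8 + 2*7)) = 1/(W + (-8 + 14)) = 1/(W + 6) = 1/(6 + W))
((23 - 31)*3 + V((-10 - 11)/(-5 + 22)))/(4671 - 1467) = ((23 - 31)*3 + 1/(6 + (-10 - 11)/(-5 + 22)))/(4671 - 1467) = (-8*3 + 1/(6 - 21/17))/3204 = (-24 + 1/(6 - 21*1/17))*(1/3204) = (-24 + 1/(6 - 21/17))*(1/3204) = (-24 + 1/(81/17))*(1/3204) = (-24 + 17/81)*(1/3204) = -1927/81*1/3204 = -1927/259524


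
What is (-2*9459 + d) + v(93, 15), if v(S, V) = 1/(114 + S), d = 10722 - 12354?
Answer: -4253849/207 ≈ -20550.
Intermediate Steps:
d = -1632
(-2*9459 + d) + v(93, 15) = (-2*9459 - 1632) + 1/(114 + 93) = (-18918 - 1632) + 1/207 = -20550 + 1/207 = -4253849/207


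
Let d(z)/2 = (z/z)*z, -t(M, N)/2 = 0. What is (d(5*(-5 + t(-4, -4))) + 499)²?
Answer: 201601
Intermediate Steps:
t(M, N) = 0 (t(M, N) = -2*0 = 0)
d(z) = 2*z (d(z) = 2*((z/z)*z) = 2*(1*z) = 2*z)
(d(5*(-5 + t(-4, -4))) + 499)² = (2*(5*(-5 + 0)) + 499)² = (2*(5*(-5)) + 499)² = (2*(-25) + 499)² = (-50 + 499)² = 449² = 201601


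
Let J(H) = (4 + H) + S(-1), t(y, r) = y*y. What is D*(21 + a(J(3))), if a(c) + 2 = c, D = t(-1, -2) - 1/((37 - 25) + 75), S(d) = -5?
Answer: 602/29 ≈ 20.759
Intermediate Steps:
t(y, r) = y²
J(H) = -1 + H (J(H) = (4 + H) - 5 = -1 + H)
D = 86/87 (D = (-1)² - 1/((37 - 25) + 75) = 1 - 1/(12 + 75) = 1 - 1/87 = 86/87 ≈ 0.98851)
a(c) = -2 + c
D*(21 + a(J(3))) = 86*(21 + (-2 + (-1 + 3)))/87 = 86*(21 + (-2 + 2))/87 = 86*(21 + 0)/87 = (86/87)*21 = 602/29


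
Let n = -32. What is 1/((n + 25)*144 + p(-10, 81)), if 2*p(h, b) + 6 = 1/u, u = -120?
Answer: -240/242641 ≈ -0.00098911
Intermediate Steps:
p(h, b) = -721/240 (p(h, b) = -3 + (1/2)/(-120) = -3 + (1/2)*(-1/120) = -3 - 1/240 = -721/240)
1/((n + 25)*144 + p(-10, 81)) = 1/((-32 + 25)*144 - 721/240) = 1/(-7*144 - 721/240) = 1/(-1008 - 721/240) = 1/(-242641/240) = -240/242641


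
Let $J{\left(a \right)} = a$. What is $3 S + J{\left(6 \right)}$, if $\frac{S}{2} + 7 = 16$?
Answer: $60$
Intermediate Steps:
$S = 18$ ($S = -14 + 2 \cdot 16 = -14 + 32 = 18$)
$3 S + J{\left(6 \right)} = 3 \cdot 18 + 6 = 54 + 6 = 60$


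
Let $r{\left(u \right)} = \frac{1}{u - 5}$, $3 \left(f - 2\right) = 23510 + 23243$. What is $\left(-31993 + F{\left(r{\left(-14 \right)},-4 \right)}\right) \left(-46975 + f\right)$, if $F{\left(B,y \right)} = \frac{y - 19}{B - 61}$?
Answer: $\frac{582439356923}{580} \approx 1.0042 \cdot 10^{9}$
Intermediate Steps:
$f = \frac{46759}{3}$ ($f = 2 + \frac{23510 + 23243}{3} = 2 + \frac{1}{3} \cdot 46753 = 2 + \frac{46753}{3} = \frac{46759}{3} \approx 15586.0$)
$r{\left(u \right)} = \frac{1}{-5 + u}$
$F{\left(B,y \right)} = \frac{-19 + y}{-61 + B}$
$\left(-31993 + F{\left(r{\left(-14 \right)},-4 \right)}\right) \left(-46975 + f\right) = \left(-31993 + \frac{-19 - 4}{-61 + \frac{1}{-5 - 14}}\right) \left(-46975 + \frac{46759}{3}\right) = \left(-31993 + \frac{1}{-61 + \frac{1}{-19}} \left(-23\right)\right) \left(- \frac{94166}{3}\right) = \left(-31993 + \frac{1}{-61 - \frac{1}{19}} \left(-23\right)\right) \left(- \frac{94166}{3}\right) = \left(-31993 + \frac{1}{- \frac{1160}{19}} \left(-23\right)\right) \left(- \frac{94166}{3}\right) = \left(-31993 - - \frac{437}{1160}\right) \left(- \frac{94166}{3}\right) = \left(-31993 + \frac{437}{1160}\right) \left(- \frac{94166}{3}\right) = \left(- \frac{37111443}{1160}\right) \left(- \frac{94166}{3}\right) = \frac{582439356923}{580}$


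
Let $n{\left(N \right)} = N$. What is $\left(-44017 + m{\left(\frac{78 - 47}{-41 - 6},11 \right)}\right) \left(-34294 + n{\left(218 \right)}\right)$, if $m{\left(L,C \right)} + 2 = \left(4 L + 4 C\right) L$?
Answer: $\frac{3315534655860}{2209} \approx 1.5009 \cdot 10^{9}$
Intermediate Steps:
$m{\left(L,C \right)} = -2 + L \left(4 C + 4 L\right)$ ($m{\left(L,C \right)} = -2 + \left(4 L + 4 C\right) L = -2 + \left(4 C + 4 L\right) L = -2 + L \left(4 C + 4 L\right)$)
$\left(-44017 + m{\left(\frac{78 - 47}{-41 - 6},11 \right)}\right) \left(-34294 + n{\left(218 \right)}\right) = \left(-44017 + \left(-2 + 4 \left(\frac{78 - 47}{-41 - 6}\right)^{2} + 4 \cdot 11 \frac{78 - 47}{-41 - 6}\right)\right) \left(-34294 + 218\right) = \left(-44017 + \left(-2 + 4 \left(\frac{31}{-47}\right)^{2} + 4 \cdot 11 \frac{31}{-47}\right)\right) \left(-34076\right) = \left(-44017 + \left(-2 + 4 \left(31 \left(- \frac{1}{47}\right)\right)^{2} + 4 \cdot 11 \cdot 31 \left(- \frac{1}{47}\right)\right)\right) \left(-34076\right) = \left(-44017 + \left(-2 + 4 \left(- \frac{31}{47}\right)^{2} + 4 \cdot 11 \left(- \frac{31}{47}\right)\right)\right) \left(-34076\right) = \left(-44017 - \frac{64682}{2209}\right) \left(-34076\right) = \left(- \frac{97298235}{2209}\right) \left(-34076\right) = \frac{3315534655860}{2209}$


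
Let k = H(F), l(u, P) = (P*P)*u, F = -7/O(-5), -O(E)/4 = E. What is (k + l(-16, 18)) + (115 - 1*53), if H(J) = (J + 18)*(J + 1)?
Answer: -2044211/400 ≈ -5110.5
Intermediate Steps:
O(E) = -4*E
F = -7/20 (F = -7/((-4*(-5))) = -7/20 ≈ -0.35000)
H(J) = (1 + J)*(18 + J) (H(J) = (18 + J)*(1 + J) = (1 + J)*(18 + J))
l(u, P) = u*P² (l(u, P) = P²*u = u*P²)
k = 4589/400 (k = 18 + (-7/20)² + 19*(-7/20) = 18 + 49/400 - 133/20 = 4589/400 ≈ 11.473)
(k + l(-16, 18)) + (115 - 1*53) = (4589/400 - 16*18²) + (115 - 1*53) = (4589/400 - 16*324) + (115 - 53) = (4589/400 - 5184) + 62 = -2069011/400 + 62 = -2044211/400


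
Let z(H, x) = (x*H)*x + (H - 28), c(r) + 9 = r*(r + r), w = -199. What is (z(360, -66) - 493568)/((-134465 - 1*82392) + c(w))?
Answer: -29859/3824 ≈ -7.8083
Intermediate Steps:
c(r) = -9 + 2*r**2 (c(r) = -9 + r*(r + r) = -9 + r*(2*r) = -9 + 2*r**2)
z(H, x) = -28 + H + H*x**2 (z(H, x) = (H*x)*x + (-28 + H) = H*x**2 + (-28 + H) = -28 + H + H*x**2)
(z(360, -66) - 493568)/((-134465 - 1*82392) + c(w)) = ((-28 + 360 + 360*(-66)**2) - 493568)/((-134465 - 1*82392) + (-9 + 2*(-199)**2)) = ((-28 + 360 + 360*4356) - 493568)/((-134465 - 82392) + (-9 + 2*39601)) = ((-28 + 360 + 1568160) - 493568)/(-216857 + (-9 + 79202)) = (1568492 - 493568)/(-216857 + 79193) = 1074924/(-137664) = 1074924*(-1/137664) = -29859/3824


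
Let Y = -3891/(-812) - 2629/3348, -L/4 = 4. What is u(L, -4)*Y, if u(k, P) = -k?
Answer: 10892320/169911 ≈ 64.106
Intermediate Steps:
L = -16 (L = -4*4 = -16)
Y = 680770/169911 (Y = -3891*(-1/812) - 2629*1/3348 = 3891/812 - 2629/3348 = 680770/169911 ≈ 4.0066)
u(L, -4)*Y = -1*(-16)*(680770/169911) = 16*(680770/169911) = 10892320/169911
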